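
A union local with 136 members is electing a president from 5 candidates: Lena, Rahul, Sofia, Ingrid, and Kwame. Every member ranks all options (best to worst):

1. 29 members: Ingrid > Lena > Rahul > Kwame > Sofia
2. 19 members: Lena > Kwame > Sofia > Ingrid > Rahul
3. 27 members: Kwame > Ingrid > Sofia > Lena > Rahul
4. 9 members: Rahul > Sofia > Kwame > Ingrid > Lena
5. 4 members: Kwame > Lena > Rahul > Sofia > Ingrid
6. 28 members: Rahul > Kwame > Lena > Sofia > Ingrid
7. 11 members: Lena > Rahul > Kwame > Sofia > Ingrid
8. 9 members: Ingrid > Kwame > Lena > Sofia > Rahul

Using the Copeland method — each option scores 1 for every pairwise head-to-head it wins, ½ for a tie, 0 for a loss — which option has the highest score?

Lena: beats Rahul and Sofia; loses to Ingrid and Kwame → score 2.
Rahul: beats Sofia and Kwame; loses to Lena and Ingrid → score 2.
Sofia: beats Ingrid; loses to Lena, Rahul, and Kwame → score 1.
Ingrid: beats Lena and Rahul; loses to Sofia and Kwame → score 2.
Kwame: beats Lena, Sofia, and Ingrid; loses to Rahul → score 3.
Kwame has the best pairwise record.

Kwame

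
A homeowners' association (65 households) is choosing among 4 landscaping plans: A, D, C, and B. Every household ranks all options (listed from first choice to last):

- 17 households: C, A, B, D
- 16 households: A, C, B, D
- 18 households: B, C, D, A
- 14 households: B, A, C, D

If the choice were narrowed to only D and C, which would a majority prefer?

Voters preferring D to C: 0; preferring C to D: 65.
C wins the head-to-head.

C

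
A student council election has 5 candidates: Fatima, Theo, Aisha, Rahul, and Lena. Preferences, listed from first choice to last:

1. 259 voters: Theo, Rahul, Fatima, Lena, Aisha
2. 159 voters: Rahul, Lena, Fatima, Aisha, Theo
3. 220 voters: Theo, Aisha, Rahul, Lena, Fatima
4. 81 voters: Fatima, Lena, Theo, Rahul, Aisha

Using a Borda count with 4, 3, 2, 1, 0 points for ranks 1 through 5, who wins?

Fatima: 259·2 + 159·2 + 220·0 + 81·4 = 1160
Theo: 259·4 + 159·0 + 220·4 + 81·2 = 2078
Aisha: 259·0 + 159·1 + 220·3 + 81·0 = 819
Rahul: 259·3 + 159·4 + 220·2 + 81·1 = 1934
Lena: 259·1 + 159·3 + 220·1 + 81·3 = 1199
Theo has the highest Borda score (2078).

Theo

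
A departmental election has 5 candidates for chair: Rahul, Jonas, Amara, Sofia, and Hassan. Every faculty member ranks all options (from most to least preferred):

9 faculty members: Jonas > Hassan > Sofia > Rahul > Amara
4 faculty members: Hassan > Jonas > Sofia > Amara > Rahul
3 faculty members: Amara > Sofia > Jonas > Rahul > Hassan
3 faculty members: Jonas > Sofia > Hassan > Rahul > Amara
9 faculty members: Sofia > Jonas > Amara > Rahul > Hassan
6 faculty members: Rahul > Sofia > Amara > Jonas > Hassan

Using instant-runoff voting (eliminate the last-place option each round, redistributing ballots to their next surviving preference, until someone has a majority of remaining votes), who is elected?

Sofia

Round 1: Rahul 6, Jonas 12, Amara 3, Sofia 9, Hassan 4. Eliminate Amara.
Round 2: Rahul 6, Jonas 12, Sofia 12, Hassan 4. Eliminate Hassan.
Round 3: Rahul 6, Jonas 16, Sofia 12. Eliminate Rahul.
Round 4: Jonas 16, Sofia 18. Sofia has a majority.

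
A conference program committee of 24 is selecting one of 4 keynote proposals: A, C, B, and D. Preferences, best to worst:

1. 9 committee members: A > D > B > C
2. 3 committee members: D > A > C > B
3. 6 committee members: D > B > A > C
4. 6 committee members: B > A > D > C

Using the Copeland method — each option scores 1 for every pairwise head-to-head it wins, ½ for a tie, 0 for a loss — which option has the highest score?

A

A: beats C and D; ties B → score 2.5.
C: loses to A, B, and D → score 0.
B: beats C; ties A; loses to D → score 1.5.
D: beats C and B; loses to A → score 2.
A has the best pairwise record.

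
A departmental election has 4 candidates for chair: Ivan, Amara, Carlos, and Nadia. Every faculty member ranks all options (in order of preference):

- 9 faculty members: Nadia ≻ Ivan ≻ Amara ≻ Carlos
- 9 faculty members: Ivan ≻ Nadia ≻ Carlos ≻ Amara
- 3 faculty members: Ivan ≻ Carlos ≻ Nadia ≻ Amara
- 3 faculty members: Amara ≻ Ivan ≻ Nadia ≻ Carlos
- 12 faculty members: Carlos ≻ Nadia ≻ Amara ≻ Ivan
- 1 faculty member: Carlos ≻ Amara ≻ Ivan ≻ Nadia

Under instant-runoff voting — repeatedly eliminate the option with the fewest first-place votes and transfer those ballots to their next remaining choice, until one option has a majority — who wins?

Ivan

Round 1: Ivan 12, Amara 3, Carlos 13, Nadia 9. Eliminate Amara.
Round 2: Ivan 15, Carlos 13, Nadia 9. Eliminate Nadia.
Round 3: Ivan 24, Carlos 13. Ivan has a majority.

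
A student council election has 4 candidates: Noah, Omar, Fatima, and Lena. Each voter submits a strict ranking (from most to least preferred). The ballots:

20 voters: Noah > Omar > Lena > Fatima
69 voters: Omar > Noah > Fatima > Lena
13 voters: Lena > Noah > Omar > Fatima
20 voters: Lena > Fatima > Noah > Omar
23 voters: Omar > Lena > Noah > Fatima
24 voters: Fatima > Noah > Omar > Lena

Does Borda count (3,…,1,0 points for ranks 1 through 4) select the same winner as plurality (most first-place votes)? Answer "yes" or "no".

Borda — scores: Noah 315, Omar 353, Fatima 181, Lena 165. Winner: Omar.
Plurality — first-place votes: Noah 20, Omar 92, Fatima 24, Lena 33. Winner: Omar.
The two methods agree.

yes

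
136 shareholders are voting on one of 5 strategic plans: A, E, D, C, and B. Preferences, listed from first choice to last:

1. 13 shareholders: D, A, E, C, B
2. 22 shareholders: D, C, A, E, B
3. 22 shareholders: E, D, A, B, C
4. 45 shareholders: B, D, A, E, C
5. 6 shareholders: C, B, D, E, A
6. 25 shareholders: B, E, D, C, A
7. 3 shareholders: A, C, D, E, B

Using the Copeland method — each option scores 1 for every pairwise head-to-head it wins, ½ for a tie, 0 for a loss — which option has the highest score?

B

A: beats E and C; loses to D and B → score 2.
E: beats C; loses to A, D, and B → score 1.
D: beats A, E, and C; loses to B → score 3.
C: loses to A, E, D, and B → score 0.
B: beats A, E, D, and C → score 4.
B has the best pairwise record.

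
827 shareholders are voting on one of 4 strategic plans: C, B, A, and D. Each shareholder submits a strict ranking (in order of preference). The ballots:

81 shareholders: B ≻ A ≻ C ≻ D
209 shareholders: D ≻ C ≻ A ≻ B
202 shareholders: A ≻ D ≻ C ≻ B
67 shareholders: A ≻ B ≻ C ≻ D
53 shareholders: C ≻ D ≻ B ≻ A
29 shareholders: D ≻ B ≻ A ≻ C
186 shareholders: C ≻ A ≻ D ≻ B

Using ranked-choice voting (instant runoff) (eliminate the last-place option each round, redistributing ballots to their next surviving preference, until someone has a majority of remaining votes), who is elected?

C

Round 1: C 239, B 81, A 269, D 238. Eliminate B.
Round 2: C 239, A 350, D 238. Eliminate D.
Round 3: C 448, A 379. C has a majority.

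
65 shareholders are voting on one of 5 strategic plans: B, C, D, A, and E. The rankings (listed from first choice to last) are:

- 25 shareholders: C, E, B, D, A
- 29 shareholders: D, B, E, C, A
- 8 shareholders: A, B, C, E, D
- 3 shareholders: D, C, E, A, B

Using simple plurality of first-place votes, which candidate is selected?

First-place votes: B 0, C 25, D 32, A 8, E 0.
D has the most first-place votes.

D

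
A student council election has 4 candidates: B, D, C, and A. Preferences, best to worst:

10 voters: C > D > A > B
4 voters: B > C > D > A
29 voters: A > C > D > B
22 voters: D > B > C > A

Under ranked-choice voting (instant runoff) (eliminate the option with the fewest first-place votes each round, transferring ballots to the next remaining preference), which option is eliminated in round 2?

C

Round 1: B 4, D 22, C 10, A 29. Eliminate B.
Round 2: D 22, C 14, A 29. Eliminate C.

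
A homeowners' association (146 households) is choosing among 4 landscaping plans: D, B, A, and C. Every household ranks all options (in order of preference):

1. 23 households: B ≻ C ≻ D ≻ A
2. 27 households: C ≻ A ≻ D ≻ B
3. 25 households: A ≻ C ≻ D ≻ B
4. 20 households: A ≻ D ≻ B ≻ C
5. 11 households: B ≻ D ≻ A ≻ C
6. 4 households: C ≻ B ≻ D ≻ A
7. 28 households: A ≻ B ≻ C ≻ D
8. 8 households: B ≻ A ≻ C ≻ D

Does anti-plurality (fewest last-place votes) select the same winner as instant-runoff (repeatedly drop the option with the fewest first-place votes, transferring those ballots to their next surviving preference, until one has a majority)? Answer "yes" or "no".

yes

Anti-plurality — last-place votes: D 36, B 52, A 27, C 31. Winner: A.
Instant-runoff — R1 D 0, B 42, A 73, C 31 (D out); R2 B 42, A 73, C 31 (C out); R3 B 46, A 100 (A winner). Winner: A.
The two methods agree.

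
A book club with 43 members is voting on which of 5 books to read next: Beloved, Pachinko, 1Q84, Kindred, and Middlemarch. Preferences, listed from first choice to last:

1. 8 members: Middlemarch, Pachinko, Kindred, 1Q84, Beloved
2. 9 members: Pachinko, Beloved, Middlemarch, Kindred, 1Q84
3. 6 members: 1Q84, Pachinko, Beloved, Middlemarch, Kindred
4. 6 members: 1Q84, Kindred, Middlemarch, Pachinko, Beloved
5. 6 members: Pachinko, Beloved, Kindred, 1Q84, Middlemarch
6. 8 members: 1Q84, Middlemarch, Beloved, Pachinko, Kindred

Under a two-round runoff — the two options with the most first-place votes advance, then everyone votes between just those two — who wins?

Pachinko

Round 1 first-place votes: Beloved 0, Pachinko 15, 1Q84 20, Kindred 0, Middlemarch 8.
1Q84 and Pachinko advance.
Runoff: 1Q84 is preferred to Pachinko by 20 voters; Pachinko by 23.
Pachinko wins the runoff.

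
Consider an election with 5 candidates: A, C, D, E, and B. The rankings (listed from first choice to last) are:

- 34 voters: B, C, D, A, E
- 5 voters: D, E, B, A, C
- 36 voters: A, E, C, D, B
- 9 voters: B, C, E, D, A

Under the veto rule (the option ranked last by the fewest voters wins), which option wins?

D

Last-place votes: A 9, C 5, D 0, E 34, B 36.
D is ranked last by the fewest voters, so D wins.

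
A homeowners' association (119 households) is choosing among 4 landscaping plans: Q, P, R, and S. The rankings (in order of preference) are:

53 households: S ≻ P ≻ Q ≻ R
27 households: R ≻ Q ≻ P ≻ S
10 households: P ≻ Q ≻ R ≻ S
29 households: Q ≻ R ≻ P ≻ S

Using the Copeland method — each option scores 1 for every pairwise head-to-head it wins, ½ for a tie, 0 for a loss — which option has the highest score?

Q: beats R and S; loses to P → score 2.
P: beats Q, R, and S → score 3.
R: beats S; loses to Q and P → score 1.
S: loses to Q, P, and R → score 0.
P has the best pairwise record.

P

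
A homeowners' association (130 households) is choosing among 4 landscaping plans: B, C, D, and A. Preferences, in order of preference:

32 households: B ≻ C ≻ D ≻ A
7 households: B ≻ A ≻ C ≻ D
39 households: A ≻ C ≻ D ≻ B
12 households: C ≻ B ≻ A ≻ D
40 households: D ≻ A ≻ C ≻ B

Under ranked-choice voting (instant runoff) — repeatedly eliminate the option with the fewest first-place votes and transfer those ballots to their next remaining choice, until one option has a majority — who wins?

D

Round 1: B 39, C 12, D 40, A 39. Eliminate C.
Round 2: B 51, D 40, A 39. Eliminate A.
Round 3: B 51, D 79. D has a majority.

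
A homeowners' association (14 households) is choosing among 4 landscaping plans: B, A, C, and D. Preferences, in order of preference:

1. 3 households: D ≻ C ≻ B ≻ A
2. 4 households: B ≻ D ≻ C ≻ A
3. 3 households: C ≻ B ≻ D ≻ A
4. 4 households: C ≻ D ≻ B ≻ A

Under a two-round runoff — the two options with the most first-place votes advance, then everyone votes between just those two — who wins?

Round 1 first-place votes: B 4, A 0, C 7, D 3.
C and B advance.
Runoff: C is preferred to B by 10 voters; B by 4.
C wins the runoff.

C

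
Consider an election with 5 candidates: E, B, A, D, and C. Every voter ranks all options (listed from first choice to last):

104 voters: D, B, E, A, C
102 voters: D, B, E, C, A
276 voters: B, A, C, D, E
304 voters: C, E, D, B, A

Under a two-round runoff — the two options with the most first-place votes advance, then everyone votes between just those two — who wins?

Round 1 first-place votes: E 0, B 276, A 0, D 206, C 304.
C and B advance.
Runoff: C is preferred to B by 304 voters; B by 482.
B wins the runoff.

B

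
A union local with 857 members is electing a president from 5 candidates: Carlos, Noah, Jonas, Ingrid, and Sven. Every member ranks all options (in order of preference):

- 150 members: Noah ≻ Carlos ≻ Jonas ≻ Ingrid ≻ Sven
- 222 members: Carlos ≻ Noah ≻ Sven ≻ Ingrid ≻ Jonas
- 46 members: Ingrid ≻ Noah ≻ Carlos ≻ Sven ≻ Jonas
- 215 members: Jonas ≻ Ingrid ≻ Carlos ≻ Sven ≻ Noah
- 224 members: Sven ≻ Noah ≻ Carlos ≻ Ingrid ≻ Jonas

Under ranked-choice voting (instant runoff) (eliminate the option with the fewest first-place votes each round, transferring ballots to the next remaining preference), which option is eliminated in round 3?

Round 1: Carlos 222, Noah 150, Jonas 215, Ingrid 46, Sven 224. Eliminate Ingrid.
Round 2: Carlos 222, Noah 196, Jonas 215, Sven 224. Eliminate Noah.
Round 3: Carlos 418, Jonas 215, Sven 224. Eliminate Jonas.

Jonas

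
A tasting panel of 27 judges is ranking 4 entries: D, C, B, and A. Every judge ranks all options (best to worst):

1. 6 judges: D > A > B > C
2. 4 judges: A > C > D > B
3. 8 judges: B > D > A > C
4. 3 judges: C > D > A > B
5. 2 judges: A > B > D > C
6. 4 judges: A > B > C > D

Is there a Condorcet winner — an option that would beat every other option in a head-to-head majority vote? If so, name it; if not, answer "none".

none

Checking pairwise contests:
B beats D 14–13.
D beats C 16–11.
A beats B 19–8.
D beats A 17–10.
Every option loses at least one head-to-head, so there is no Condorcet winner.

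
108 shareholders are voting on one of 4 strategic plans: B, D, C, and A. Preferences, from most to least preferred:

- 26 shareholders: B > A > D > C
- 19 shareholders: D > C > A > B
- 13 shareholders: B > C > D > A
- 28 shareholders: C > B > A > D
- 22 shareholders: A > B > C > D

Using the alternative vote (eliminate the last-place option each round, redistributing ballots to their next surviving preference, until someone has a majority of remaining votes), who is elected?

B

Round 1: B 39, D 19, C 28, A 22. Eliminate D.
Round 2: B 39, C 47, A 22. Eliminate A.
Round 3: B 61, C 47. B has a majority.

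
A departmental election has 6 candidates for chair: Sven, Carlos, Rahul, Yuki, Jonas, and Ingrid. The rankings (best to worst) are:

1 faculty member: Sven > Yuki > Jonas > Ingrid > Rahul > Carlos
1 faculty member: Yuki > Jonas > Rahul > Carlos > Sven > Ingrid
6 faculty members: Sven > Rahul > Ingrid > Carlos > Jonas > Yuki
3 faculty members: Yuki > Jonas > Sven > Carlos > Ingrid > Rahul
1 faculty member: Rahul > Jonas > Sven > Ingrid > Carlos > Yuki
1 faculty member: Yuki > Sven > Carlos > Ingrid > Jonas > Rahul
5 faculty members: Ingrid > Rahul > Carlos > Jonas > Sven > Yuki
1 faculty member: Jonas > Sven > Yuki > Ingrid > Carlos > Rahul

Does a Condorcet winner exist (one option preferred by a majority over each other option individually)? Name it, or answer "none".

Checking pairwise contests:
Jonas beats Sven 11–8.
Sven beats Carlos 13–6.
Sven beats Rahul 12–7.
Sven beats Yuki 14–5.
Carlos beats Jonas 12–7.
Sven beats Ingrid 14–5.
Every option loses at least one head-to-head, so there is no Condorcet winner.

none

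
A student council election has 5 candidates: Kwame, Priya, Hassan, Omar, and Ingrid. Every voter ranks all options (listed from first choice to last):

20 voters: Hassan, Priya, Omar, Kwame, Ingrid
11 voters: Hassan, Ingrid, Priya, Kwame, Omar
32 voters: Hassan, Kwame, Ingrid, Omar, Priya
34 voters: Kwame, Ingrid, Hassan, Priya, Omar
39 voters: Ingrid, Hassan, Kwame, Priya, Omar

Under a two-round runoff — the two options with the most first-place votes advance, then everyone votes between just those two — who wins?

Ingrid

Round 1 first-place votes: Kwame 34, Priya 0, Hassan 63, Omar 0, Ingrid 39.
Hassan and Ingrid advance.
Runoff: Hassan is preferred to Ingrid by 63 voters; Ingrid by 73.
Ingrid wins the runoff.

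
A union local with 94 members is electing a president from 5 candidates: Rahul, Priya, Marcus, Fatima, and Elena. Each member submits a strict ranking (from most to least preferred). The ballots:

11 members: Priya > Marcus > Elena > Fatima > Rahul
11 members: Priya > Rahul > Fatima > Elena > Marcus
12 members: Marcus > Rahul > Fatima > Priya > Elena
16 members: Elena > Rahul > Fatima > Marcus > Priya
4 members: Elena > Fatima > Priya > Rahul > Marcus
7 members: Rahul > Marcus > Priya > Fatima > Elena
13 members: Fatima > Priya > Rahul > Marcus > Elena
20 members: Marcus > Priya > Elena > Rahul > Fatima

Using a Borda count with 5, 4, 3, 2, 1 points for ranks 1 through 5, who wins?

Rahul: 11·1 + 11·4 + 12·4 + 16·4 + 4·2 + 7·5 + 13·3 + 20·2 = 289
Priya: 11·5 + 11·5 + 12·2 + 16·1 + 4·3 + 7·3 + 13·4 + 20·4 = 315
Marcus: 11·4 + 11·1 + 12·5 + 16·2 + 4·1 + 7·4 + 13·2 + 20·5 = 305
Fatima: 11·2 + 11·3 + 12·3 + 16·3 + 4·4 + 7·2 + 13·5 + 20·1 = 254
Elena: 11·3 + 11·2 + 12·1 + 16·5 + 4·5 + 7·1 + 13·1 + 20·3 = 247
Priya has the highest Borda score (315).

Priya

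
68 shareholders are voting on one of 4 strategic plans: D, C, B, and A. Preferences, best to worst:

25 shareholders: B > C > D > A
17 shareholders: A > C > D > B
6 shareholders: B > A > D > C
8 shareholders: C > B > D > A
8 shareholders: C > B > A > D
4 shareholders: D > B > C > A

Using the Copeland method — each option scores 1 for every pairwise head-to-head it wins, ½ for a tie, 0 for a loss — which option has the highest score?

D: beats A; loses to C and B → score 1.
C: beats D and A; loses to B → score 2.
B: beats D, C, and A → score 3.
A: loses to D, C, and B → score 0.
B has the best pairwise record.

B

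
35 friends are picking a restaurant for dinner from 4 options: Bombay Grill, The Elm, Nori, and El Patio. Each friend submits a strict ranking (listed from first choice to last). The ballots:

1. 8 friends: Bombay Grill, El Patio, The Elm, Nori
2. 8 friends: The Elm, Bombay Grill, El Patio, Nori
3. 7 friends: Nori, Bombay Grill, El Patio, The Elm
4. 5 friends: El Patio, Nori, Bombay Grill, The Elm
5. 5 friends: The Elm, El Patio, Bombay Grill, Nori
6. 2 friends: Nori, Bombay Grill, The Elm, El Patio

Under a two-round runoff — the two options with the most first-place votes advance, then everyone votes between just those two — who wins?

Round 1 first-place votes: Bombay Grill 8, The Elm 13, Nori 9, El Patio 5.
The Elm and Nori advance.
Runoff: The Elm is preferred to Nori by 21 voters; Nori by 14.
The Elm wins the runoff.

The Elm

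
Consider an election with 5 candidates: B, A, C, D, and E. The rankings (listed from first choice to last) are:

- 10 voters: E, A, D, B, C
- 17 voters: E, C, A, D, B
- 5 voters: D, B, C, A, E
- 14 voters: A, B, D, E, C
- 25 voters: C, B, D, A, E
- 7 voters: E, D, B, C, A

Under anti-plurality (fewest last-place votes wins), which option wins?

Last-place votes: B 17, A 7, C 24, D 0, E 30.
D is ranked last by the fewest voters, so D wins.

D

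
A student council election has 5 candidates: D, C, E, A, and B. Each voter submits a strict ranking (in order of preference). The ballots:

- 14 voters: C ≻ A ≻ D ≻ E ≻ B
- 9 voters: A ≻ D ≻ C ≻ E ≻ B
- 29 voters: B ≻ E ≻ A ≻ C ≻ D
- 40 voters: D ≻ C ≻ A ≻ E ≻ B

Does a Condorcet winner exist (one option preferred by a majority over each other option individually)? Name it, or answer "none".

Checking pairwise contests:
A beats D 52–40.
D beats C 49–43.
D beats E 63–29.
C beats A 54–38.
D beats B 63–29.
Every option loses at least one head-to-head, so there is no Condorcet winner.

none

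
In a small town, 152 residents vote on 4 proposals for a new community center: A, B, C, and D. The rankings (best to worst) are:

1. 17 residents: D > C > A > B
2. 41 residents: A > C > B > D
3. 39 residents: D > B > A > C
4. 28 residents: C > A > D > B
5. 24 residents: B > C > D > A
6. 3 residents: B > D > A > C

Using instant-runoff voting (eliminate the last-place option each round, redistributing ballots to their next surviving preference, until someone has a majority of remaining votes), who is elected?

Round 1: A 41, B 27, C 28, D 56. Eliminate B.
Round 2: A 41, C 52, D 59. Eliminate A.
Round 3: C 93, D 59. C has a majority.

C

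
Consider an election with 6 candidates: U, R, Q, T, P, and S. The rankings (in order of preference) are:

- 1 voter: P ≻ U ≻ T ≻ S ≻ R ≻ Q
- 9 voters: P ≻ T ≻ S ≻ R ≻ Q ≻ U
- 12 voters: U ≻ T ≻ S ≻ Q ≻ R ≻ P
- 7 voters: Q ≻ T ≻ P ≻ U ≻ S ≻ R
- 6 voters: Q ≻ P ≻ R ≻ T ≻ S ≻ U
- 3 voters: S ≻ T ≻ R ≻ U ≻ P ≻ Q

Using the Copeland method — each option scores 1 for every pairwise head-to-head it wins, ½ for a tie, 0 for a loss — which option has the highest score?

T

U: beats R and S; loses to Q, T, and P → score 2.
R: loses to U, Q, T, P, and S → score 0.
Q: beats U, R, and P; loses to T and S → score 3.
T: beats U, R, Q, P, and S → score 5.
P: beats U, R, and S; loses to Q and T → score 3.
S: beats R and Q; loses to U, T, and P → score 2.
T has the best pairwise record.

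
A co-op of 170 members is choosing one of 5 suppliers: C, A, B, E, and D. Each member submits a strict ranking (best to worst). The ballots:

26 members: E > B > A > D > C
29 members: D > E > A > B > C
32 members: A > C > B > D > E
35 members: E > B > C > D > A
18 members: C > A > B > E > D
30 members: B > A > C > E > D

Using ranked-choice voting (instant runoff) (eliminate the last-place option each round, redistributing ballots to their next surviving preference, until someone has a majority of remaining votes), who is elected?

Round 1: C 18, A 32, B 30, E 61, D 29. Eliminate C.
Round 2: A 50, B 30, E 61, D 29. Eliminate D.
Round 3: A 50, B 30, E 90. E has a majority.

E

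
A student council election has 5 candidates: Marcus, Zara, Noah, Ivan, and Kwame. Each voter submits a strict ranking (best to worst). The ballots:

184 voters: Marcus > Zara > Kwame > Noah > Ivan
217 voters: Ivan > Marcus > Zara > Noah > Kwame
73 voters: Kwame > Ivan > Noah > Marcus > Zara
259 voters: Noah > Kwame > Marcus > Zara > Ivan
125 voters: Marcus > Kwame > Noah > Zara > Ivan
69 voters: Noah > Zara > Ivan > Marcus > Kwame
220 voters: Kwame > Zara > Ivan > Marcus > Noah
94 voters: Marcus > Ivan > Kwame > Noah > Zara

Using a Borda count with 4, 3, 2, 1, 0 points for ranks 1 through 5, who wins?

Marcus: 184·4 + 217·3 + 73·1 + 259·2 + 125·4 + 69·1 + 220·1 + 94·4 = 3143
Zara: 184·3 + 217·2 + 73·0 + 259·1 + 125·1 + 69·3 + 220·3 + 94·0 = 2237
Noah: 184·1 + 217·1 + 73·2 + 259·4 + 125·2 + 69·4 + 220·0 + 94·1 = 2203
Ivan: 184·0 + 217·4 + 73·3 + 259·0 + 125·0 + 69·2 + 220·2 + 94·3 = 1947
Kwame: 184·2 + 217·0 + 73·4 + 259·3 + 125·3 + 69·0 + 220·4 + 94·2 = 2880
Marcus has the highest Borda score (3143).

Marcus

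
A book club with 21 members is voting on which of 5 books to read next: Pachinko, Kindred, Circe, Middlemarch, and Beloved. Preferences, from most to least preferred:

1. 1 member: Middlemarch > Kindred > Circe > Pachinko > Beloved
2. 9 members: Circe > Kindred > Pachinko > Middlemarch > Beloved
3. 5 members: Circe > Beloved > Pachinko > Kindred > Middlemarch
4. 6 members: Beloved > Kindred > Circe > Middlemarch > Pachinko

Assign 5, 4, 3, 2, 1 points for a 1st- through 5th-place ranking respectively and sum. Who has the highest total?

Circe

Pachinko: 1·2 + 9·3 + 5·3 + 6·1 = 50
Kindred: 1·4 + 9·4 + 5·2 + 6·4 = 74
Circe: 1·3 + 9·5 + 5·5 + 6·3 = 91
Middlemarch: 1·5 + 9·2 + 5·1 + 6·2 = 40
Beloved: 1·1 + 9·1 + 5·4 + 6·5 = 60
Circe has the highest Borda score (91).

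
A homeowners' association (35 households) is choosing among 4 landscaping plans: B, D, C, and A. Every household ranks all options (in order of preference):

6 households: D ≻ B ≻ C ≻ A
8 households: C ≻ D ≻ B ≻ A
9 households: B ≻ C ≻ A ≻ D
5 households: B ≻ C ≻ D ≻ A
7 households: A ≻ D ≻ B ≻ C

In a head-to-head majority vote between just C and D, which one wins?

C

Voters preferring C to D: 22; preferring D to C: 13.
C wins the head-to-head.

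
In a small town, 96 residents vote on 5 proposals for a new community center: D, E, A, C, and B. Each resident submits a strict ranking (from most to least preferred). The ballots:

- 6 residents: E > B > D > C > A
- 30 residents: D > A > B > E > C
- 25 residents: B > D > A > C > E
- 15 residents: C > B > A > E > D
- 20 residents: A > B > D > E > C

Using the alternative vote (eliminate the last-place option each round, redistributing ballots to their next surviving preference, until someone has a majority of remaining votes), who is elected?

B

Round 1: D 30, E 6, A 20, C 15, B 25. Eliminate E.
Round 2: D 30, A 20, C 15, B 31. Eliminate C.
Round 3: D 30, A 20, B 46. Eliminate A.
Round 4: D 30, B 66. B has a majority.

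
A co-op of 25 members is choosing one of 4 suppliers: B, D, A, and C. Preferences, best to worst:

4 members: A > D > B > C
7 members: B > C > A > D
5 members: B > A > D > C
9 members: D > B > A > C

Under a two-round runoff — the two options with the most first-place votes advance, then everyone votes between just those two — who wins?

D

Round 1 first-place votes: B 12, D 9, A 4, C 0.
B and D advance.
Runoff: B is preferred to D by 12 voters; D by 13.
D wins the runoff.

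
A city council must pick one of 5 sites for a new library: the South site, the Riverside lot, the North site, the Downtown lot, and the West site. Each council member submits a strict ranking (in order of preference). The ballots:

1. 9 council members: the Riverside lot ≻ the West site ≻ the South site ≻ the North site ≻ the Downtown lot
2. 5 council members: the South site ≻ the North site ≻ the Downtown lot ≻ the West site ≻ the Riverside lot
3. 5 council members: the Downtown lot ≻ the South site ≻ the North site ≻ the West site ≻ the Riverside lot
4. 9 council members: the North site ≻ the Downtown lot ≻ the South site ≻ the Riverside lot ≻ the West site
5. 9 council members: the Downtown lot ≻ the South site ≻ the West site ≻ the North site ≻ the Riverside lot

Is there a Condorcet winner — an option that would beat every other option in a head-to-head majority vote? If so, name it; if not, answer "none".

none

Checking pairwise contests:
the Downtown lot beats the South site 23–14.
the South site beats the Riverside lot 28–9.
the South site beats the North site 28–9.
the North site beats the Downtown lot 23–14.
the South site beats the West site 28–9.
Every option loses at least one head-to-head, so there is no Condorcet winner.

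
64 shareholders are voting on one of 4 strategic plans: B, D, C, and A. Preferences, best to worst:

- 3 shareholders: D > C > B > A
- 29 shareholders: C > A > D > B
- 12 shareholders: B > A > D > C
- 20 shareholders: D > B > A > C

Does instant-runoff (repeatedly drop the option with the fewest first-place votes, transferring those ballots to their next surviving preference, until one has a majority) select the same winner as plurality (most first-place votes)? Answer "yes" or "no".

no

Instant-runoff — R1 B 12, D 23, C 29, A 0 (A out); R2 B 12, D 23, C 29 (B out); R3 D 35, C 29 (D winner). Winner: D.
Plurality — first-place votes: B 12, D 23, C 29, A 0. Winner: C.
The two methods disagree.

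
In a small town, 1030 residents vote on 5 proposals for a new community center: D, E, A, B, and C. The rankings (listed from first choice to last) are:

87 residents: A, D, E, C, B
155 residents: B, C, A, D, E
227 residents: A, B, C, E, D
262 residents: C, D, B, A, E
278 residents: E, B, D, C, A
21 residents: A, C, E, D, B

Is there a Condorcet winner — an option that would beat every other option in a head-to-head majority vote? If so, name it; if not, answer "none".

B

B vs D: 660–370 for B.
B vs E: 644–386 for B.
B vs A: 695–335 for B.
B vs C: 660–370 for B.
B beats every other option head-to-head.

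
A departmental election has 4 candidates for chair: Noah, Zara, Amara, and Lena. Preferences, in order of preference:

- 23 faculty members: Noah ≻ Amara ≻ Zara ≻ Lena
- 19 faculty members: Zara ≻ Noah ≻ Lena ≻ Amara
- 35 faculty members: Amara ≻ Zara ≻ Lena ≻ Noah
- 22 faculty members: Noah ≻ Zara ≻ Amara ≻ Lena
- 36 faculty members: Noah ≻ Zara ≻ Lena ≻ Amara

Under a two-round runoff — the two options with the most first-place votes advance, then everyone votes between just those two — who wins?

Round 1 first-place votes: Noah 81, Zara 19, Amara 35, Lena 0.
Noah and Amara advance.
Runoff: Noah is preferred to Amara by 100 voters; Amara by 35.
Noah wins the runoff.

Noah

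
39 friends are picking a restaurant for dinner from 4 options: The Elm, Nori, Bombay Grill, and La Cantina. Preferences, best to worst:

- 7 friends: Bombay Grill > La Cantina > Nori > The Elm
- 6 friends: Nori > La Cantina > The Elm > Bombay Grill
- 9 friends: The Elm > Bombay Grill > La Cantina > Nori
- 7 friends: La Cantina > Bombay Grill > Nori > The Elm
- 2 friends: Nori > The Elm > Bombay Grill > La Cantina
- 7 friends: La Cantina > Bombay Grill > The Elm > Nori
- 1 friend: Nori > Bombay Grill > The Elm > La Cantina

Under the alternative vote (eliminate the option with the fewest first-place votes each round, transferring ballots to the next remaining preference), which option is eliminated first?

Bombay Grill

Round 1: The Elm 9, Nori 9, Bombay Grill 7, La Cantina 14. Eliminate Bombay Grill.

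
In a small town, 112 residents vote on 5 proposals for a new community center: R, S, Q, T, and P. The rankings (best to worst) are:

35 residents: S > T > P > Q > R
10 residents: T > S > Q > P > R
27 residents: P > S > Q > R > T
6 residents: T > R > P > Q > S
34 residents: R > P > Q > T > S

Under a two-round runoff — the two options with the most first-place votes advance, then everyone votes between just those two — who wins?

Round 1 first-place votes: R 34, S 35, Q 0, T 16, P 27.
S and R advance.
Runoff: S is preferred to R by 72 voters; R by 40.
S wins the runoff.

S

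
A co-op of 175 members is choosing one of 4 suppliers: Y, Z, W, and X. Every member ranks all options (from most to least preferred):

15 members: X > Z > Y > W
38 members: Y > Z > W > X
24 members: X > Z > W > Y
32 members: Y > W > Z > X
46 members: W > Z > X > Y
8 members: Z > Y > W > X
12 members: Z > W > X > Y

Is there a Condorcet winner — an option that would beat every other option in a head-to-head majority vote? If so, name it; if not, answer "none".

Z vs Y: 105–70 for Z.
Z vs W: 97–78 for Z.
Z vs X: 136–39 for Z.
Z beats every other option head-to-head.

Z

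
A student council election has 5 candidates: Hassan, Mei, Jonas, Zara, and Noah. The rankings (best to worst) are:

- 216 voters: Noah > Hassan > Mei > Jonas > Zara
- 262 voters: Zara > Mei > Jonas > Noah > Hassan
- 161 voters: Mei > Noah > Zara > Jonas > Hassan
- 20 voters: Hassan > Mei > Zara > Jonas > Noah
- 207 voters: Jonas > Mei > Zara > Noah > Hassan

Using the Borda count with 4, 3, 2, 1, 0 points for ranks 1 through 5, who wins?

Hassan: 216·3 + 262·0 + 161·0 + 20·4 + 207·0 = 728
Mei: 216·2 + 262·3 + 161·4 + 20·3 + 207·3 = 2543
Jonas: 216·1 + 262·2 + 161·1 + 20·1 + 207·4 = 1749
Zara: 216·0 + 262·4 + 161·2 + 20·2 + 207·2 = 1824
Noah: 216·4 + 262·1 + 161·3 + 20·0 + 207·1 = 1816
Mei has the highest Borda score (2543).

Mei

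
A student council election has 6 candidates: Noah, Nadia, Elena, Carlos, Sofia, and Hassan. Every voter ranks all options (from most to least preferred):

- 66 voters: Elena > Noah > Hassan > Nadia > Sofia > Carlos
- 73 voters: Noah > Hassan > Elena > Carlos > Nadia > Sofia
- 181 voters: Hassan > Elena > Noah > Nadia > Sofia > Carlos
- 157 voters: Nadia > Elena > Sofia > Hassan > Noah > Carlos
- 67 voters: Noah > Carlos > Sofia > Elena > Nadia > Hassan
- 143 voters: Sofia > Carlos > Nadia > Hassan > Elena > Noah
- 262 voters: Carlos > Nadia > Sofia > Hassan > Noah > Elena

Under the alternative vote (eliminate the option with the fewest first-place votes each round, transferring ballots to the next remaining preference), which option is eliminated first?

Round 1: Noah 140, Nadia 157, Elena 66, Carlos 262, Sofia 143, Hassan 181. Eliminate Elena.

Elena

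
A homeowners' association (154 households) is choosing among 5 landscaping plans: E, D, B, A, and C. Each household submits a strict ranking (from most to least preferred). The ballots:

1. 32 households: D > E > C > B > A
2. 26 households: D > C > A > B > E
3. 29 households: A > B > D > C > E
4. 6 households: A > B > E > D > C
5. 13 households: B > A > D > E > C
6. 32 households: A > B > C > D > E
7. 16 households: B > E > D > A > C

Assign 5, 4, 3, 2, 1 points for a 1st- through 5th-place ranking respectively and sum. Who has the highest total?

E: 32·4 + 26·1 + 29·1 + 6·3 + 13·2 + 32·1 + 16·4 = 323
D: 32·5 + 26·5 + 29·3 + 6·2 + 13·3 + 32·2 + 16·3 = 540
B: 32·2 + 26·2 + 29·4 + 6·4 + 13·5 + 32·4 + 16·5 = 529
A: 32·1 + 26·3 + 29·5 + 6·5 + 13·4 + 32·5 + 16·2 = 529
C: 32·3 + 26·4 + 29·2 + 6·1 + 13·1 + 32·3 + 16·1 = 389
D has the highest Borda score (540).

D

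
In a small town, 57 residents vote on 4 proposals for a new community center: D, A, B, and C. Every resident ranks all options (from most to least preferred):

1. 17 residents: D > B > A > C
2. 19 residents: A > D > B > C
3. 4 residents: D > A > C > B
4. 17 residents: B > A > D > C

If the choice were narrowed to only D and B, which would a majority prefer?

D

Voters preferring D to B: 40; preferring B to D: 17.
D wins the head-to-head.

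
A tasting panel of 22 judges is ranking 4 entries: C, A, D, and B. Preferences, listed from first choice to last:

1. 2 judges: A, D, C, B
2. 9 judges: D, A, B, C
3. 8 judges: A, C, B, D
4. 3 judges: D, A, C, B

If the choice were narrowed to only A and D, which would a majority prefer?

Voters preferring A to D: 10; preferring D to A: 12.
D wins the head-to-head.

D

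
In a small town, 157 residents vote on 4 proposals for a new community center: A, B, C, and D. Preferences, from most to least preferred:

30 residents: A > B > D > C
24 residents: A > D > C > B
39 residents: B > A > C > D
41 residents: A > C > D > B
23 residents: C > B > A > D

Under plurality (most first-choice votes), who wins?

First-place votes: A 95, B 39, C 23, D 0.
A has the most first-place votes.

A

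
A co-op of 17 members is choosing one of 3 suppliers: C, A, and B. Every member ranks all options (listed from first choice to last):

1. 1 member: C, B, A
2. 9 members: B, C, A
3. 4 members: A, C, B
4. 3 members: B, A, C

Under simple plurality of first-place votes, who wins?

B

First-place votes: C 1, A 4, B 12.
B has the most first-place votes.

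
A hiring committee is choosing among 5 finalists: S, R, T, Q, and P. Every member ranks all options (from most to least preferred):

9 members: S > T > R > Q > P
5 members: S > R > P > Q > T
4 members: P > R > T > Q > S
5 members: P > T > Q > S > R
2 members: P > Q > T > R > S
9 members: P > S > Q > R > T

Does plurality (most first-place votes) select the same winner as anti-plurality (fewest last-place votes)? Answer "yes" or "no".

no

Plurality — first-place votes: S 14, R 0, T 0, Q 0, P 20. Winner: P.
Anti-plurality — last-place votes: S 6, R 5, T 14, Q 0, P 9. Winner: Q.
The two methods disagree.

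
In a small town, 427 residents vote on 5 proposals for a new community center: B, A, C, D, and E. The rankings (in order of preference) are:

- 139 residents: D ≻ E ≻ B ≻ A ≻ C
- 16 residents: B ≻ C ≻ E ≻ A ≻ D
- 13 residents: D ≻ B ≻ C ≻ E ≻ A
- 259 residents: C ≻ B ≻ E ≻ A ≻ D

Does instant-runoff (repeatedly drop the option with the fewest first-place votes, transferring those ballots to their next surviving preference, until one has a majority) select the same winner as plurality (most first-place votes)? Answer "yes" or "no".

yes

Instant-runoff — R1 B 16, A 0, C 259, D 152, E 0 (C winner). Winner: C.
Plurality — first-place votes: B 16, A 0, C 259, D 152, E 0. Winner: C.
The two methods agree.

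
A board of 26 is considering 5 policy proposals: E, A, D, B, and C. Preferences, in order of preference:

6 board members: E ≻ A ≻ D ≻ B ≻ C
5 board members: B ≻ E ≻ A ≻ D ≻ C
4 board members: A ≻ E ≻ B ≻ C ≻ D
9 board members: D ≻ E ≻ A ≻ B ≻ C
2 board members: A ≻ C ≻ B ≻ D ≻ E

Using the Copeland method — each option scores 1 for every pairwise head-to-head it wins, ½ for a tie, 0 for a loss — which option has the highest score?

E

E: beats A, D, B, and C → score 4.
A: beats D, B, and C; loses to E → score 3.
D: beats B and C; loses to E and A → score 2.
B: beats C; loses to E, A, and D → score 1.
C: loses to E, A, D, and B → score 0.
E has the best pairwise record.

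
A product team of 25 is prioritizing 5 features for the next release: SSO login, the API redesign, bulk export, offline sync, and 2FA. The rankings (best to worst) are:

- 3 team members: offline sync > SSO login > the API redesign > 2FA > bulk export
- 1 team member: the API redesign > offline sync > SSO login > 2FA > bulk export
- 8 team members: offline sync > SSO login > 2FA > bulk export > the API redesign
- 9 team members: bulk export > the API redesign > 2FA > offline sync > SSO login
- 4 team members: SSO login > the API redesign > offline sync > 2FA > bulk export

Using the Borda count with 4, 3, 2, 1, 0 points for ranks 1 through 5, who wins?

SSO login: 3·3 + 1·2 + 8·3 + 9·0 + 4·4 = 51
the API redesign: 3·2 + 1·4 + 8·0 + 9·3 + 4·3 = 49
bulk export: 3·0 + 1·0 + 8·1 + 9·4 + 4·0 = 44
offline sync: 3·4 + 1·3 + 8·4 + 9·1 + 4·2 = 64
2FA: 3·1 + 1·1 + 8·2 + 9·2 + 4·1 = 42
offline sync has the highest Borda score (64).

offline sync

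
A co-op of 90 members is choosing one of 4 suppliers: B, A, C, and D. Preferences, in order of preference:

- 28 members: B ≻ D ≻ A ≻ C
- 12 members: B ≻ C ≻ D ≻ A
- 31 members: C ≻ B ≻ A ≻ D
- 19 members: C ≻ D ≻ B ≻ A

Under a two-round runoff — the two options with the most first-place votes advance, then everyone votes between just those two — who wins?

Round 1 first-place votes: B 40, A 0, C 50, D 0.
C and B advance.
Runoff: C is preferred to B by 50 voters; B by 40.
C wins the runoff.

C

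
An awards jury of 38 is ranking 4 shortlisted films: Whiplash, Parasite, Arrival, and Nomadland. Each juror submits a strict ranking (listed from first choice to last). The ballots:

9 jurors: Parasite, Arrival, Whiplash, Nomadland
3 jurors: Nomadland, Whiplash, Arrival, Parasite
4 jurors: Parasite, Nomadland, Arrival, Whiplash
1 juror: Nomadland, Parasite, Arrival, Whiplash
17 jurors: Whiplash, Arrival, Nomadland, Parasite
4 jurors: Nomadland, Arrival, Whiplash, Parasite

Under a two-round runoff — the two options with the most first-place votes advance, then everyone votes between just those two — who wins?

Whiplash

Round 1 first-place votes: Whiplash 17, Parasite 13, Arrival 0, Nomadland 8.
Whiplash and Parasite advance.
Runoff: Whiplash is preferred to Parasite by 24 voters; Parasite by 14.
Whiplash wins the runoff.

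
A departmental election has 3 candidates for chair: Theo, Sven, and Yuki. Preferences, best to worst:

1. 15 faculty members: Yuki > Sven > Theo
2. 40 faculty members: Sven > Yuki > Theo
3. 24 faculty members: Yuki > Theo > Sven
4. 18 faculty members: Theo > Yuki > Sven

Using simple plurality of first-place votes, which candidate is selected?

Sven

First-place votes: Theo 18, Sven 40, Yuki 39.
Sven has the most first-place votes.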